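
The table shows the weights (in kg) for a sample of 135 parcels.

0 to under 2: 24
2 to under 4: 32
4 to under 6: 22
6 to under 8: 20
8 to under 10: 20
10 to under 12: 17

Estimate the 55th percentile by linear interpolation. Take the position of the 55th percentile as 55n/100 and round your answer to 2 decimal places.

Cumulative frequencies: 24, 56, 78, 98, 118, 135
n = 135; position = 55n/100 = 74.25.
This falls in the class 4 to under 6: L = 4, F = 56, f = 22, h = 2.
55th percentile ≈ 4 + ((74.25 − 56) / 22) × 2 = 5.6591

5.66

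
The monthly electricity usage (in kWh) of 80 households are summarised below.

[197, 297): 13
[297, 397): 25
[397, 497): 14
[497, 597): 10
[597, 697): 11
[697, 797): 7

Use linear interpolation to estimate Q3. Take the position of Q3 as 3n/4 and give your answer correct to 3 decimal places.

Cumulative frequencies: 13, 38, 52, 62, 73, 80
n = 80; position = 3n/4 = 60.
This falls in the class [497, 597): L = 497, F = 52, f = 10, h = 100.
Upper quartile ≈ 497 + ((60 − 52) / 10) × 100 = 577.0000

577.000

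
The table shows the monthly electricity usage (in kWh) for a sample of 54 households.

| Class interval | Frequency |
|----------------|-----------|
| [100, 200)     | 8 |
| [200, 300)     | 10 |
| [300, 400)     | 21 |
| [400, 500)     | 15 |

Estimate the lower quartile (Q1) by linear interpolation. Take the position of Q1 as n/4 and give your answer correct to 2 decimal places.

Cumulative frequencies: 8, 18, 39, 54
n = 54; position = n/4 = 13.5.
This falls in the class [200, 300): L = 200, F = 8, f = 10, h = 100.
Lower quartile ≈ 200 + ((13.5 − 8) / 10) × 100 = 255.0000

255.00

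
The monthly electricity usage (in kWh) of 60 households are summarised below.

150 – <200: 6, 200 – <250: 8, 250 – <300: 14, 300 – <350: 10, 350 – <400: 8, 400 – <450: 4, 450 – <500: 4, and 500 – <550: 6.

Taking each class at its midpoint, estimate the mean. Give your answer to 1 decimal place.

Midpoints: 175, 225, 275, 325, 375, 425, 475, 525
Σfm = 6×175 + 8×225 + 14×275 + 10×325 + 8×375 + 4×425 + 4×475 + 6×525 = 19700
n = Σf = 60
Mean = 19700 / 60 = 328.3333

328.3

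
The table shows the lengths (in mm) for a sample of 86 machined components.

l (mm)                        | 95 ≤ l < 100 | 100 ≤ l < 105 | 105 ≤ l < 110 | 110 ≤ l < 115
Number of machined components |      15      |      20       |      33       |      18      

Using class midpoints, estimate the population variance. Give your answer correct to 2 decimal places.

25.03

Midpoints: 97.5, 102.5, 107.5, 112.5
n = 86, Σfm = 9085, mean = 105.6395
Σfm² = 961887.5
Σf(m − x̄)² = Σfm² − (Σfm)²/n = 961887.5 − 9085²/86 = 2152.3256
Population variance = 2152.3256 / 86 = 25.0270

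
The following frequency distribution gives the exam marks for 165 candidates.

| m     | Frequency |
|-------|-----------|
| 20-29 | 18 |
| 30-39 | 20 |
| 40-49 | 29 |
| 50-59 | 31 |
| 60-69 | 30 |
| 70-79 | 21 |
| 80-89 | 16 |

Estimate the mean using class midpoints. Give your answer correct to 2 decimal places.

Midpoints: 24.5, 34.5, 44.5, 54.5, 64.5, 74.5, 84.5
Σfm = 18×24.5 + 20×34.5 + 29×44.5 + 31×54.5 + 30×64.5 + 21×74.5 + 16×84.5 = 8962.5
n = Σf = 165
Mean = 8962.5 / 165 = 54.3182

54.32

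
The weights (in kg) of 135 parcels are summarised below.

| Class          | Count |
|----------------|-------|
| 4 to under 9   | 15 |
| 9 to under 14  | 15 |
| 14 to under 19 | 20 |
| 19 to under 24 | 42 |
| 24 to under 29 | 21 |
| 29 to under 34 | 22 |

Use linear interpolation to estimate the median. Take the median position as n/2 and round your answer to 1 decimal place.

Cumulative frequencies: 15, 30, 50, 92, 113, 135
n = 135; position = n/2 = 67.5.
This falls in the class 19 to under 24: L = 19, F = 50, f = 42, h = 5.
Median ≈ 19 + ((67.5 − 50) / 42) × 5 = 21.0833

21.1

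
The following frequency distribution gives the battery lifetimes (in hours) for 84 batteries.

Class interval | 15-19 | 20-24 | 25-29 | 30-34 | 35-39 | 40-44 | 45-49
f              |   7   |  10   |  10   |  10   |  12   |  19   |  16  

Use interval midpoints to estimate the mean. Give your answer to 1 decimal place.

34.8

Midpoints: 17, 22, 27, 32, 37, 42, 47
Σfm = 7×17 + 10×22 + 10×27 + 10×32 + 12×37 + 19×42 + 16×47 = 2923
n = Σf = 84
Mean = 2923 / 84 = 34.7976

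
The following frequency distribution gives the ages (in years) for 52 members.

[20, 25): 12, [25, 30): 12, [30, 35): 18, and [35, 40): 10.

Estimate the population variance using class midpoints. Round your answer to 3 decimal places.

27.404

Midpoints: 22.5, 27.5, 32.5, 37.5
n = 52, Σfm = 1560, mean = 30.0000
Σfm² = 48225
Σf(m − x̄)² = Σfm² − (Σfm)²/n = 48225 − 1560²/52 = 1425.0000
Population variance = 1425.0000 / 52 = 27.4038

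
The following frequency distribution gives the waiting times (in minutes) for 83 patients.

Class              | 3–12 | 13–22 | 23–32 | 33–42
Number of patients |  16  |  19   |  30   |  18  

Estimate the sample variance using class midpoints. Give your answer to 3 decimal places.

Midpoints: 7.5, 17.5, 27.5, 37.5
n = 83, Σfm = 1952.5, mean = 23.5241
Σfm² = 54718.75
Σf(m − x̄)² = Σfm² − (Σfm)²/n = 54718.75 − 1952.5²/83 = 8787.9518
Sample variance = 8787.9518 / 82 = 107.1701

107.170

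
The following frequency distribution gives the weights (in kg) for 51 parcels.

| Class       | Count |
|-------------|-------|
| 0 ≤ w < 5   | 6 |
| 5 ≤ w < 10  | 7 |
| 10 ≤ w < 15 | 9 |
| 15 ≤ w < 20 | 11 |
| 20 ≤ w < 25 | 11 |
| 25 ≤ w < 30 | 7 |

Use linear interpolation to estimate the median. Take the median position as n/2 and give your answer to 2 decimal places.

Cumulative frequencies: 6, 13, 22, 33, 44, 51
n = 51; position = n/2 = 25.5.
This falls in the class 15 ≤ w < 20: L = 15, F = 22, f = 11, h = 5.
Median ≈ 15 + ((25.5 − 22) / 11) × 5 = 16.5909

16.59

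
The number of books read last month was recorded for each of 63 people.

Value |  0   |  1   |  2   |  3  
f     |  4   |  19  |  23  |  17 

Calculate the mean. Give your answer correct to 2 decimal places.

Values: 0, 1, 2, 3
Σfx = 4×0 + 19×1 + 23×2 + 17×3 = 116
n = Σf = 63
Mean = 116 / 63 = 1.8413

1.84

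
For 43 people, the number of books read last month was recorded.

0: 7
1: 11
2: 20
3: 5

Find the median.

2

Cumulative frequencies: 7, 18, 38, 43
n = 43, so the median is the value in position (n+1)/2 = 22.
Position 22 falls at value 2.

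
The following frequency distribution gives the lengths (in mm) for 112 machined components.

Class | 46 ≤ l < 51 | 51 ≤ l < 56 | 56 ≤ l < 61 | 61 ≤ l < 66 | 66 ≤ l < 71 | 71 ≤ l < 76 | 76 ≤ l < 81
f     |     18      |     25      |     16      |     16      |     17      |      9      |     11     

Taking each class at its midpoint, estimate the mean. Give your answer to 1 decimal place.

61.2

Midpoints: 48.5, 53.5, 58.5, 63.5, 68.5, 73.5, 78.5
Σfm = 18×48.5 + 25×53.5 + 16×58.5 + 16×63.5 + 17×68.5 + 9×73.5 + 11×78.5 = 6852
n = Σf = 112
Mean = 6852 / 112 = 61.1786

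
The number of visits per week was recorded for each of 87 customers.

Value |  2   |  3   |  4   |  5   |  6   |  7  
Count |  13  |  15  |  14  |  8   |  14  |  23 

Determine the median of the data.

5

Cumulative frequencies: 13, 28, 42, 50, 64, 87
n = 87, so the median is the value in position (n+1)/2 = 44.
Position 44 falls at value 5.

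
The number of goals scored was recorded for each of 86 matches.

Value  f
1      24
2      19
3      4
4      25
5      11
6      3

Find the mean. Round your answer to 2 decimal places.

2.87

Values: 1, 2, 3, 4, 5, 6
Σfx = 24×1 + 19×2 + 4×3 + 25×4 + 11×5 + 3×6 = 247
n = Σf = 86
Mean = 247 / 86 = 2.8721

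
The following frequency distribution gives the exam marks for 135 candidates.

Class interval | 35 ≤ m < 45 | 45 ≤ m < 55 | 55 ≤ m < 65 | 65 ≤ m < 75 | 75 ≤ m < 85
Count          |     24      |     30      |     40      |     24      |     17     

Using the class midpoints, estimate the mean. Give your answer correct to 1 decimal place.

58.5

Midpoints: 40, 50, 60, 70, 80
Σfm = 24×40 + 30×50 + 40×60 + 24×70 + 17×80 = 7900
n = Σf = 135
Mean = 7900 / 135 = 58.5185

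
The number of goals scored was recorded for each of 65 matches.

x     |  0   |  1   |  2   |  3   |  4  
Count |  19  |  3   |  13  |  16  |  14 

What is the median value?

Cumulative frequencies: 19, 22, 35, 51, 65
n = 65, so the median is the value in position (n+1)/2 = 33.
Position 33 falls at value 2.

2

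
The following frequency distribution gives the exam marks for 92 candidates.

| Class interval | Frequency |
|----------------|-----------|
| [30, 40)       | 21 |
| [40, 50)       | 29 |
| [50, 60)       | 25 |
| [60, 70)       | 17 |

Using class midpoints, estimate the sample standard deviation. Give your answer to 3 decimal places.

10.394

Midpoints: 35, 45, 55, 65
n = 92, Σfm = 4520, mean = 49.1304
Σfm² = 231900
Σf(m − x̄)² = Σfm² − (Σfm)²/n = 231900 − 4520²/92 = 9830.4348
Sample variance = 9830.4348 / 91 = 108.0268
Standard deviation = √108.0268 = 10.3936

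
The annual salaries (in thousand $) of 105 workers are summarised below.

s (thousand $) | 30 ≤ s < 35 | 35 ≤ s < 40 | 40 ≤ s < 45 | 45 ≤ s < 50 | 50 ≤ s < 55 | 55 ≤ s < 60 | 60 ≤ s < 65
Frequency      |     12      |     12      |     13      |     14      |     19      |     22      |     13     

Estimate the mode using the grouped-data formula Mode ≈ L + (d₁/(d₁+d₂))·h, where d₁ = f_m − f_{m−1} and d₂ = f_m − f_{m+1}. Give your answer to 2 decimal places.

56.25

Modal class: 55 ≤ s < 60 (highest frequency 22).
d₁ = 22 − 19 = 3, d₂ = 22 − 13 = 9
Mode ≈ 55 + (3/(3+9)) × 5 = 55 + 1.2500 = 56.2500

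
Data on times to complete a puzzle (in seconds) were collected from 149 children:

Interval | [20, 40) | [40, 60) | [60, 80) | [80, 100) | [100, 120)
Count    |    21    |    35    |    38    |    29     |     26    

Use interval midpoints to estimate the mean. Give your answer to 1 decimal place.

Midpoints: 30, 50, 70, 90, 110
Σfm = 21×30 + 35×50 + 38×70 + 29×90 + 26×110 = 10510
n = Σf = 149
Mean = 10510 / 149 = 70.5369

70.5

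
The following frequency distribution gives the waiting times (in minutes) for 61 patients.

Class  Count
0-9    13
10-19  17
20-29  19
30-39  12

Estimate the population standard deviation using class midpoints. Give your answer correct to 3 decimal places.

10.342

Midpoints: 4.5, 14.5, 24.5, 34.5
n = 61, Σfm = 1184.5, mean = 19.4180
Σfm² = 29525.25
Σf(m − x̄)² = Σfm² − (Σfm)²/n = 29525.25 − 1184.5²/61 = 6524.5902
Population variance = 6524.5902 / 61 = 106.9605
Standard deviation = √106.9605 = 10.3422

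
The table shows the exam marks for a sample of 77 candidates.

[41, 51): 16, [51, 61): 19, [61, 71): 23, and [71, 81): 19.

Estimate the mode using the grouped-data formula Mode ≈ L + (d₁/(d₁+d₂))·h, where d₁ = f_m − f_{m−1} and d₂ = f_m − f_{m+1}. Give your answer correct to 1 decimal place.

Modal class: [61, 71) (highest frequency 23).
d₁ = 23 − 19 = 4, d₂ = 23 − 19 = 4
Mode ≈ 61 + (4/(4+4)) × 10 = 61 + 5.0000 = 66.0000

66.0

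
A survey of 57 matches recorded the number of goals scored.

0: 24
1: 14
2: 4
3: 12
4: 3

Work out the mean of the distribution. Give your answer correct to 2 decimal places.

Values: 0, 1, 2, 3, 4
Σfx = 24×0 + 14×1 + 4×2 + 12×3 + 3×4 = 70
n = Σf = 57
Mean = 70 / 57 = 1.2281

1.23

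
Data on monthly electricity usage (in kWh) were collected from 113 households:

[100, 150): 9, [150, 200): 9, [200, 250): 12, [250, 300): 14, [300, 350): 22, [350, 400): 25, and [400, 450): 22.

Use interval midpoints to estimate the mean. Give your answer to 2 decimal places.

310.84

Midpoints: 125, 175, 225, 275, 325, 375, 425
Σfm = 9×125 + 9×175 + 12×225 + 14×275 + 22×325 + 25×375 + 22×425 = 35125
n = Σf = 113
Mean = 35125 / 113 = 310.8407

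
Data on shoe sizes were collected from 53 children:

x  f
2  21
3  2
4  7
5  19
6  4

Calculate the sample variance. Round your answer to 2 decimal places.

2.22

Values: 2, 3, 4, 5, 6
n = 53, Σfx = 195, mean = 3.6792
Σfx² = 833
Σf(x − x̄)² = Σfx² − (Σfx)²/n = 833 − 195²/53 = 115.5472
Sample variance = 115.5472 / 52 = 2.2221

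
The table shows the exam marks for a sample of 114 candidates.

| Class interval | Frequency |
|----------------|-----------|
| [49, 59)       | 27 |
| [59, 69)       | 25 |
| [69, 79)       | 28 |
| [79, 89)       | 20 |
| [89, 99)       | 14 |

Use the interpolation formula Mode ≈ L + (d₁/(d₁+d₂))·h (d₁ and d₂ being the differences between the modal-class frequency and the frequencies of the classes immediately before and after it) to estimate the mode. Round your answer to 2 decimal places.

Modal class: [69, 79) (highest frequency 28).
d₁ = 28 − 25 = 3, d₂ = 28 − 20 = 8
Mode ≈ 69 + (3/(3+8)) × 10 = 69 + 2.7273 = 71.7273

71.73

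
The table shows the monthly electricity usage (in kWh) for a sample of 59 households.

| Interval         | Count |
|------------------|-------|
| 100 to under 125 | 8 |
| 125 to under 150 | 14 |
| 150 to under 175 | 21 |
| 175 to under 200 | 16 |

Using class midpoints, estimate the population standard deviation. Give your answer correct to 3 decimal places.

Midpoints: 112.5, 137.5, 162.5, 187.5
n = 59, Σfm = 9237.5, mean = 156.5678
Σfm² = 1482968.75
Σf(m − x̄)² = Σfm² − (Σfm)²/n = 1482968.75 − 9237.5²/59 = 36673.7288
Population variance = 36673.7288 / 59 = 621.5886
Standard deviation = √621.5886 = 24.9317

24.932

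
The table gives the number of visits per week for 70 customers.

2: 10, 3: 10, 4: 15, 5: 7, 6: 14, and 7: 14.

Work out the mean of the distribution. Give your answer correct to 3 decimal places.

4.671

Values: 2, 3, 4, 5, 6, 7
Σfx = 10×2 + 10×3 + 15×4 + 7×5 + 14×6 + 14×7 = 327
n = Σf = 70
Mean = 327 / 70 = 4.6714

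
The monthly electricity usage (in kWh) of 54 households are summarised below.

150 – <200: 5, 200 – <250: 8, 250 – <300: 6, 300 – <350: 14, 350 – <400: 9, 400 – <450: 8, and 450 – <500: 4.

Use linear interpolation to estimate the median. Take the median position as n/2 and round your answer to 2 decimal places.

Cumulative frequencies: 5, 13, 19, 33, 42, 50, 54
n = 54; position = n/2 = 27.
This falls in the class 300 – <350: L = 300, F = 19, f = 14, h = 50.
Median ≈ 300 + ((27 − 19) / 14) × 50 = 328.5714

328.57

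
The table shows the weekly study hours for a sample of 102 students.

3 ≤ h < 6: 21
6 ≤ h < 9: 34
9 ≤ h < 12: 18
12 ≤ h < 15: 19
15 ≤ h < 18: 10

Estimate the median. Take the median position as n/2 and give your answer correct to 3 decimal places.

Cumulative frequencies: 21, 55, 73, 92, 102
n = 102; position = n/2 = 51.
This falls in the class 6 ≤ h < 9: L = 6, F = 21, f = 34, h = 3.
Median ≈ 6 + ((51 − 21) / 34) × 3 = 8.6471

8.647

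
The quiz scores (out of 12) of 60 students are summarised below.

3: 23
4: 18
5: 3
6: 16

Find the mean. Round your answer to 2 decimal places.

4.20

Values: 3, 4, 5, 6
Σfx = 23×3 + 18×4 + 3×5 + 16×6 = 252
n = Σf = 60
Mean = 252 / 60 = 4.2000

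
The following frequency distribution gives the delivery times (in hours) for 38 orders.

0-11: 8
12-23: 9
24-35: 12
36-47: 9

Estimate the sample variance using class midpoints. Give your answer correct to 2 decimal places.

168.38

Midpoints: 5.5, 17.5, 29.5, 41.5
n = 38, Σfm = 929, mean = 24.4474
Σfm² = 28941.5
Σf(m − x̄)² = Σfm² − (Σfm)²/n = 28941.5 − 929²/38 = 6229.8947
Sample variance = 6229.8947 / 37 = 168.3755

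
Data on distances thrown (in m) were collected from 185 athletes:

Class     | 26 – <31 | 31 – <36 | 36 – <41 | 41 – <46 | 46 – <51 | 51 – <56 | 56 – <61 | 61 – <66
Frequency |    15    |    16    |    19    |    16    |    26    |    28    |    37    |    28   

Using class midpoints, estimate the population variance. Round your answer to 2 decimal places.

Midpoints: 28.5, 33.5, 38.5, 43.5, 48.5, 53.5, 58.5, 63.5
n = 185, Σfm = 9092.5, mean = 49.1486
Σfm² = 469406.25
Σf(m − x̄)² = Σfm² − (Σfm)²/n = 469406.25 − 9092.5²/185 = 22522.1622
Population variance = 22522.1622 / 185 = 121.7414

121.74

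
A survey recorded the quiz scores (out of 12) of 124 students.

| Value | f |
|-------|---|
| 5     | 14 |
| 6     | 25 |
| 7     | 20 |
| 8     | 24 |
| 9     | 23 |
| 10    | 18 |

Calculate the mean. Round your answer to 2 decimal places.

7.57

Values: 5, 6, 7, 8, 9, 10
Σfx = 14×5 + 25×6 + 20×7 + 24×8 + 23×9 + 18×10 = 939
n = Σf = 124
Mean = 939 / 124 = 7.5726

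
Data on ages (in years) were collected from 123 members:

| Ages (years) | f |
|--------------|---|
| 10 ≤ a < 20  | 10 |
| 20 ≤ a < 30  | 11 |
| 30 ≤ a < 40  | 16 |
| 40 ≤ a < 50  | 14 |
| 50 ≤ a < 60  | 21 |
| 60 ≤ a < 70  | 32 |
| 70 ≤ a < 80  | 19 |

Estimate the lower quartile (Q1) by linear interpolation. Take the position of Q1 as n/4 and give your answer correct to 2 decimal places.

36.09

Cumulative frequencies: 10, 21, 37, 51, 72, 104, 123
n = 123; position = n/4 = 30.75.
This falls in the class 30 ≤ a < 40: L = 30, F = 21, f = 16, h = 10.
Lower quartile ≈ 30 + ((30.75 − 21) / 16) × 10 = 36.0938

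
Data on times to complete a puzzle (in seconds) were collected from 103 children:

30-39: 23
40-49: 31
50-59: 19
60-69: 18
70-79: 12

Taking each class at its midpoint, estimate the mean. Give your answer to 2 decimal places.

Midpoints: 34.5, 44.5, 54.5, 64.5, 74.5
Σfm = 23×34.5 + 31×44.5 + 19×54.5 + 18×64.5 + 12×74.5 = 5263.5
n = Σf = 103
Mean = 5263.5 / 103 = 51.1019

51.10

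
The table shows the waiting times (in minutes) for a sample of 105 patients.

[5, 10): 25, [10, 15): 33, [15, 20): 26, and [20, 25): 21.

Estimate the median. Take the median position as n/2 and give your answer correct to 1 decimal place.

14.2

Cumulative frequencies: 25, 58, 84, 105
n = 105; position = n/2 = 52.5.
This falls in the class [10, 15): L = 10, F = 25, f = 33, h = 5.
Median ≈ 10 + ((52.5 − 25) / 33) × 5 = 14.1667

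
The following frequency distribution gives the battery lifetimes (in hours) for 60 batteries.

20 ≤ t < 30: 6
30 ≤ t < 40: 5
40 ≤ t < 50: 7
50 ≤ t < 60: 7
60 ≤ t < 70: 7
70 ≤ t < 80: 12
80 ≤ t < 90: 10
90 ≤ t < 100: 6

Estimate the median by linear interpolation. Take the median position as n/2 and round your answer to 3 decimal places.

67.143

Cumulative frequencies: 6, 11, 18, 25, 32, 44, 54, 60
n = 60; position = n/2 = 30.
This falls in the class 60 ≤ t < 70: L = 60, F = 25, f = 7, h = 10.
Median ≈ 60 + ((30 − 25) / 7) × 10 = 67.1429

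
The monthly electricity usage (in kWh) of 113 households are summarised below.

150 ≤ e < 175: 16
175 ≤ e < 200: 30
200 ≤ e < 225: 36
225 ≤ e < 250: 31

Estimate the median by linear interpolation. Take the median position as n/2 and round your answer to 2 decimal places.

Cumulative frequencies: 16, 46, 82, 113
n = 113; position = n/2 = 56.5.
This falls in the class 200 ≤ e < 225: L = 200, F = 46, f = 36, h = 25.
Median ≈ 200 + ((56.5 − 46) / 36) × 25 = 207.2917

207.29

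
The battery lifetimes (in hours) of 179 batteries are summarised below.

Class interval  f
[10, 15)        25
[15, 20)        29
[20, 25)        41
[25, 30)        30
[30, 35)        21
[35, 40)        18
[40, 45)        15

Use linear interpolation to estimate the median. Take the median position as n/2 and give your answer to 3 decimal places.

Cumulative frequencies: 25, 54, 95, 125, 146, 164, 179
n = 179; position = n/2 = 89.5.
This falls in the class [20, 25): L = 20, F = 54, f = 41, h = 5.
Median ≈ 20 + ((89.5 − 54) / 41) × 5 = 24.3293

24.329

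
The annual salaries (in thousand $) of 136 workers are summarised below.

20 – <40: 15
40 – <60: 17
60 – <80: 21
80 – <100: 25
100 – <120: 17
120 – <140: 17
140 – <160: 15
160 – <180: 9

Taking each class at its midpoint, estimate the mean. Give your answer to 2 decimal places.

94.71

Midpoints: 30, 50, 70, 90, 110, 130, 150, 170
Σfm = 15×30 + 17×50 + 21×70 + 25×90 + 17×110 + 17×130 + 15×150 + 9×170 = 12880
n = Σf = 136
Mean = 12880 / 136 = 94.7059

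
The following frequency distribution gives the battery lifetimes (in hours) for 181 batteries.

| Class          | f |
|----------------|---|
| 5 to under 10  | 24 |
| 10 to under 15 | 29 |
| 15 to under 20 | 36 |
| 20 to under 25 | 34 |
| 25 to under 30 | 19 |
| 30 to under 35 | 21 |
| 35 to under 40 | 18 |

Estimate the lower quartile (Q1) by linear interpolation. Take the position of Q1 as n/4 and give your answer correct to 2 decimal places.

Cumulative frequencies: 24, 53, 89, 123, 142, 163, 181
n = 181; position = n/4 = 45.25.
This falls in the class 10 to under 15: L = 10, F = 24, f = 29, h = 5.
Lower quartile ≈ 10 + ((45.25 − 24) / 29) × 5 = 13.6638

13.66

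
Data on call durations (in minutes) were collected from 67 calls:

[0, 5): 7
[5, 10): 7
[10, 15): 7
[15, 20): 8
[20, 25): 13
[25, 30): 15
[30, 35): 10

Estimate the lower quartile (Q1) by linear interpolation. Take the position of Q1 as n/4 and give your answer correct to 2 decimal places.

11.96

Cumulative frequencies: 7, 14, 21, 29, 42, 57, 67
n = 67; position = n/4 = 16.75.
This falls in the class [10, 15): L = 10, F = 14, f = 7, h = 5.
Lower quartile ≈ 10 + ((16.75 − 14) / 7) × 5 = 11.9643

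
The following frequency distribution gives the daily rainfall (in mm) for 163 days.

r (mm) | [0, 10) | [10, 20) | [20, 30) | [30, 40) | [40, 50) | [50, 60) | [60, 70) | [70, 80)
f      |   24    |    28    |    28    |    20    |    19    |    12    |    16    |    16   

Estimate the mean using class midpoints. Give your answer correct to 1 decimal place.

34.9

Midpoints: 5, 15, 25, 35, 45, 55, 65, 75
Σfm = 24×5 + 28×15 + 28×25 + 20×35 + 19×45 + 12×55 + 16×65 + 16×75 = 5695
n = Σf = 163
Mean = 5695 / 163 = 34.9387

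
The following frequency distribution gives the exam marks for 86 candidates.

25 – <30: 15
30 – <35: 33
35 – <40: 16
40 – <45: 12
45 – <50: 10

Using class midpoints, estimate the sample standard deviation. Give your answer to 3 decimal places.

Midpoints: 27.5, 32.5, 37.5, 42.5, 47.5
n = 86, Σfm = 3070, mean = 35.6977
Σfm² = 112937.5
Σf(m − x̄)² = Σfm² − (Σfm)²/n = 112937.5 − 3070²/86 = 3345.6395
Sample variance = 3345.6395 / 85 = 39.3605
Standard deviation = √39.3605 = 6.2738

6.274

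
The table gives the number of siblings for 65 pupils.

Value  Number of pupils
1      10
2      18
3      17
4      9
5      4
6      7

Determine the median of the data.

3

Cumulative frequencies: 10, 28, 45, 54, 58, 65
n = 65, so the median is the value in position (n+1)/2 = 33.
Position 33 falls at value 3.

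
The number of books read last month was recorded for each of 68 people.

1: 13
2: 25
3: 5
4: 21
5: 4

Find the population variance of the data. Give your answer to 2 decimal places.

Values: 1, 2, 3, 4, 5
n = 68, Σfx = 182, mean = 2.6765
Σfx² = 594
Σf(x − x̄)² = Σfx² − (Σfx)²/n = 594 − 182²/68 = 106.8824
Population variance = 106.8824 / 68 = 1.5718

1.57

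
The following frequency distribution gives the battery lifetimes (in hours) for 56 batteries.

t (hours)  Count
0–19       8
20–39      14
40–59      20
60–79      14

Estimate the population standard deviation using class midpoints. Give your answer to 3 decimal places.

19.898

Midpoints: 9.5, 29.5, 49.5, 69.5
n = 56, Σfm = 2452, mean = 43.7857
Σfm² = 129534
Σf(m − x̄)² = Σfm² − (Σfm)²/n = 129534 − 2452²/56 = 22171.4286
Population variance = 22171.4286 / 56 = 395.9184
Standard deviation = √395.9184 = 19.8977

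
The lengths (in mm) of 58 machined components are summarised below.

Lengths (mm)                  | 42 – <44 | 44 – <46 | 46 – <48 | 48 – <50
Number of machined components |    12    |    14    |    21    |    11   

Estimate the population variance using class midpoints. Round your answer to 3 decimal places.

4.168

Midpoints: 43, 45, 47, 49
n = 58, Σfm = 2672, mean = 46.0690
Σfm² = 123338
Σf(m − x̄)² = Σfm² − (Σfm)²/n = 123338 − 2672²/58 = 241.7241
Population variance = 241.7241 / 58 = 4.1677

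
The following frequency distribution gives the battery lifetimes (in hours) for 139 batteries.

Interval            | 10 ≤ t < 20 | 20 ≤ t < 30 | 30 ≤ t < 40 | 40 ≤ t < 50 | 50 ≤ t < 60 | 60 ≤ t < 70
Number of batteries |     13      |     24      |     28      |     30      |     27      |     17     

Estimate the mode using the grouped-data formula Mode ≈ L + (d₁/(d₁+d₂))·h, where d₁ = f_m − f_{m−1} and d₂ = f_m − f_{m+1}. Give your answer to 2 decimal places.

Modal class: 40 ≤ t < 50 (highest frequency 30).
d₁ = 30 − 28 = 2, d₂ = 30 − 27 = 3
Mode ≈ 40 + (2/(2+3)) × 10 = 40 + 4.0000 = 44.0000

44.00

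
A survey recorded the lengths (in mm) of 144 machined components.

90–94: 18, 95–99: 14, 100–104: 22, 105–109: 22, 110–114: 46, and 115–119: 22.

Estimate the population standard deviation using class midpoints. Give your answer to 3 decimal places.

8.043

Midpoints: 92, 97, 102, 107, 112, 117
n = 144, Σfm = 15338, mean = 106.5139
Σfm² = 1643026
Σf(m − x̄)² = Σfm² − (Σfm)²/n = 1643026 − 15338²/144 = 9315.9722
Population variance = 9315.9722 / 144 = 64.6943
Standard deviation = √64.6943 = 8.0433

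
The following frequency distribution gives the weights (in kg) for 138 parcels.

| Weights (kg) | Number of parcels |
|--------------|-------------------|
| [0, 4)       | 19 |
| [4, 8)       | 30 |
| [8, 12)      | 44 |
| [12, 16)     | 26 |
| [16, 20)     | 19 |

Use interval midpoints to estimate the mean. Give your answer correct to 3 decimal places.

9.884

Midpoints: 2, 6, 10, 14, 18
Σfm = 19×2 + 30×6 + 44×10 + 26×14 + 19×18 = 1364
n = Σf = 138
Mean = 1364 / 138 = 9.8841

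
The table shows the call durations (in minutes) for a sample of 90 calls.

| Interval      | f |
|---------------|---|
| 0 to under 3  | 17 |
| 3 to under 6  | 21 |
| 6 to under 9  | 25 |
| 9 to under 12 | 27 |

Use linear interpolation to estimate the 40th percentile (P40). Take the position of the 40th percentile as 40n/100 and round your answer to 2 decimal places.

Cumulative frequencies: 17, 38, 63, 90
n = 90; position = 40n/100 = 36.
This falls in the class 3 to under 6: L = 3, F = 17, f = 21, h = 3.
40th percentile ≈ 3 + ((36 − 17) / 21) × 3 = 5.7143

5.71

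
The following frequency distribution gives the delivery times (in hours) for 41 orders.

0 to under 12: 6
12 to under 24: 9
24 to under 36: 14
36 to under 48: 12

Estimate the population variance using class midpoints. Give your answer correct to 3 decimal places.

Midpoints: 6, 18, 30, 42
n = 41, Σfm = 1122, mean = 27.3659
Σfm² = 36900
Σf(m − x̄)² = Σfm² − (Σfm)²/n = 36900 − 1122²/41 = 6195.5122
Population variance = 6195.5122 / 41 = 151.1101

151.110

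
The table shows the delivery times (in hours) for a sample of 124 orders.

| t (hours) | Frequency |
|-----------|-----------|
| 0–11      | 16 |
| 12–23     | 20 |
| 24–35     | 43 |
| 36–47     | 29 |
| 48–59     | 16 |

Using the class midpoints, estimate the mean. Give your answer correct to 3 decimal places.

30.371

Midpoints: 5.5, 17.5, 29.5, 41.5, 53.5
Σfm = 16×5.5 + 20×17.5 + 43×29.5 + 29×41.5 + 16×53.5 = 3766
n = Σf = 124
Mean = 3766 / 124 = 30.3710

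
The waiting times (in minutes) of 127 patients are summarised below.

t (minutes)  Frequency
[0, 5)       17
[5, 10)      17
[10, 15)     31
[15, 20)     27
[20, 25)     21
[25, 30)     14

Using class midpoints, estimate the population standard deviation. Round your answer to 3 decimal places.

Midpoints: 2.5, 7.5, 12.5, 17.5, 22.5, 27.5
n = 127, Σfm = 1887.5, mean = 14.8622
Σfm² = 35393.75
Σf(m − x̄)² = Σfm² − (Σfm)²/n = 35393.75 − 1887.5²/127 = 7341.3386
Population variance = 7341.3386 / 127 = 57.8058
Standard deviation = √57.8058 = 7.6030

7.603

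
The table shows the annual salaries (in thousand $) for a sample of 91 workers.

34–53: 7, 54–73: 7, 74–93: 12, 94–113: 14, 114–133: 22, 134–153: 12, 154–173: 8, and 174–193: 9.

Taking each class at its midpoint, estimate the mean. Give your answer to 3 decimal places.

116.467

Midpoints: 43.5, 63.5, 83.5, 103.5, 123.5, 143.5, 163.5, 183.5
Σfm = 7×43.5 + 7×63.5 + 12×83.5 + 14×103.5 + 22×123.5 + 12×143.5 + 8×163.5 + 9×183.5 = 10598.5
n = Σf = 91
Mean = 10598.5 / 91 = 116.4670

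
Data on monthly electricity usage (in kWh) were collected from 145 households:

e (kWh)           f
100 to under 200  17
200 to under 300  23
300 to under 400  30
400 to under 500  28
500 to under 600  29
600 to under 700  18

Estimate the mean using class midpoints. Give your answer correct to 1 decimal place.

Midpoints: 150, 250, 350, 450, 550, 650
Σfm = 17×150 + 23×250 + 30×350 + 28×450 + 29×550 + 18×650 = 59050
n = Σf = 145
Mean = 59050 / 145 = 407.2414

407.2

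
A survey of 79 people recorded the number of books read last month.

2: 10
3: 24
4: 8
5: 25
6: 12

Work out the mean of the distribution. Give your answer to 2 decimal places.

4.06

Values: 2, 3, 4, 5, 6
Σfx = 10×2 + 24×3 + 8×4 + 25×5 + 12×6 = 321
n = Σf = 79
Mean = 321 / 79 = 4.0633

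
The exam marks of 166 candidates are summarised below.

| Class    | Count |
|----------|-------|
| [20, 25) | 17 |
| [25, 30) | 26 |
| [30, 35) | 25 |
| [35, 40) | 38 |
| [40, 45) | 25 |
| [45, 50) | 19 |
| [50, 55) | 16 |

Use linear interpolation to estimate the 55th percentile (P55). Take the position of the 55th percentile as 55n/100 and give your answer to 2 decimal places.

38.07

Cumulative frequencies: 17, 43, 68, 106, 131, 150, 166
n = 166; position = 55n/100 = 91.3.
This falls in the class [35, 40): L = 35, F = 68, f = 38, h = 5.
55th percentile ≈ 35 + ((91.3 − 68) / 38) × 5 = 38.0658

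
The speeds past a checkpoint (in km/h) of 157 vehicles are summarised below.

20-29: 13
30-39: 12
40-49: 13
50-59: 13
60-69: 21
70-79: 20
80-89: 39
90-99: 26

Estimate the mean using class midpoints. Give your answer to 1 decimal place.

67.6

Midpoints: 24.5, 34.5, 44.5, 54.5, 64.5, 74.5, 84.5, 94.5
Σfm = 13×24.5 + 12×34.5 + 13×44.5 + 13×54.5 + 21×64.5 + 20×74.5 + 39×84.5 + 26×94.5 = 10616.5
n = Σf = 157
Mean = 10616.5 / 157 = 67.6210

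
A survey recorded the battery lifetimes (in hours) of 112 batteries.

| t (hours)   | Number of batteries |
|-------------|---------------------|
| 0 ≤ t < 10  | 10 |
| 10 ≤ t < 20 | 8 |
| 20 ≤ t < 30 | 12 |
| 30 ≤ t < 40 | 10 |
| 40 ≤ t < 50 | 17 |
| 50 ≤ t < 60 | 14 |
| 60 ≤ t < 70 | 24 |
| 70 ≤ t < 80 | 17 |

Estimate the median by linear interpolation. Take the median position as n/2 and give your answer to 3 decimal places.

49.412

Cumulative frequencies: 10, 18, 30, 40, 57, 71, 95, 112
n = 112; position = n/2 = 56.
This falls in the class 40 ≤ t < 50: L = 40, F = 40, f = 17, h = 10.
Median ≈ 40 + ((56 − 40) / 17) × 10 = 49.4118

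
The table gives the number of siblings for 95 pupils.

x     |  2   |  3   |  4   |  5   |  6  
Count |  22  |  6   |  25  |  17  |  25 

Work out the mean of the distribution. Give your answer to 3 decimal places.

Values: 2, 3, 4, 5, 6
Σfx = 22×2 + 6×3 + 25×4 + 17×5 + 25×6 = 397
n = Σf = 95
Mean = 397 / 95 = 4.1789

4.179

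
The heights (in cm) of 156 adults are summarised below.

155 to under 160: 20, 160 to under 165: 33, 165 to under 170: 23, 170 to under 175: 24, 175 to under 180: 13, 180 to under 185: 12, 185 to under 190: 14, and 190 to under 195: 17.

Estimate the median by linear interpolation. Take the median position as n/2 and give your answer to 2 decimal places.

Cumulative frequencies: 20, 53, 76, 100, 113, 125, 139, 156
n = 156; position = n/2 = 78.
This falls in the class 170 to under 175: L = 170, F = 76, f = 24, h = 5.
Median ≈ 170 + ((78 − 76) / 24) × 5 = 170.4167

170.42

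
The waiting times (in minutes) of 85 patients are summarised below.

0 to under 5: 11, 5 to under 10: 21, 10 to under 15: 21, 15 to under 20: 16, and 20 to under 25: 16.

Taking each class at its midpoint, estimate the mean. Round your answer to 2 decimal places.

12.79

Midpoints: 2.5, 7.5, 12.5, 17.5, 22.5
Σfm = 11×2.5 + 21×7.5 + 21×12.5 + 16×17.5 + 16×22.5 = 1087.5
n = Σf = 85
Mean = 1087.5 / 85 = 12.7941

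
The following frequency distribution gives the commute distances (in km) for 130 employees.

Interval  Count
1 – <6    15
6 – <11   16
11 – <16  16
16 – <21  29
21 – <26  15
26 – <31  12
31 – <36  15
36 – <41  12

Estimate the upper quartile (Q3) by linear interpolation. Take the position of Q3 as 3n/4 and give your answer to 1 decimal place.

28.7

Cumulative frequencies: 15, 31, 47, 76, 91, 103, 118, 130
n = 130; position = 3n/4 = 97.5.
This falls in the class 26 – <31: L = 26, F = 91, f = 12, h = 5.
Upper quartile ≈ 26 + ((97.5 − 91) / 12) × 5 = 28.7083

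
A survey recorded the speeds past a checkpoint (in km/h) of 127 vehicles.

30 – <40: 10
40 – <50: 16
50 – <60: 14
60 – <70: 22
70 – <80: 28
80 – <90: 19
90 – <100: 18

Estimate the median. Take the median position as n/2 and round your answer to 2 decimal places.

70.54

Cumulative frequencies: 10, 26, 40, 62, 90, 109, 127
n = 127; position = n/2 = 63.5.
This falls in the class 70 – <80: L = 70, F = 62, f = 28, h = 10.
Median ≈ 70 + ((63.5 − 62) / 28) × 10 = 70.5357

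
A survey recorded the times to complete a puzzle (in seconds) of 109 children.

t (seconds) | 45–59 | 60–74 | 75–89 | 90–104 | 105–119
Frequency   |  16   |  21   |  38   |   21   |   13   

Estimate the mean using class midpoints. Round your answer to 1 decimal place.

81.2

Midpoints: 52, 67, 82, 97, 112
Σfm = 16×52 + 21×67 + 38×82 + 21×97 + 13×112 = 8848
n = Σf = 109
Mean = 8848 / 109 = 81.1743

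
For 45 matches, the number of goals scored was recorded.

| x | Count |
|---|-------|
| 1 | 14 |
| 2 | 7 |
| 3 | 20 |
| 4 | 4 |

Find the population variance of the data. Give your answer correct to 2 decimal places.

1.01

Values: 1, 2, 3, 4
n = 45, Σfx = 104, mean = 2.3111
Σfx² = 286
Σf(x − x̄)² = Σfx² − (Σfx)²/n = 286 − 104²/45 = 45.6444
Population variance = 45.6444 / 45 = 1.0143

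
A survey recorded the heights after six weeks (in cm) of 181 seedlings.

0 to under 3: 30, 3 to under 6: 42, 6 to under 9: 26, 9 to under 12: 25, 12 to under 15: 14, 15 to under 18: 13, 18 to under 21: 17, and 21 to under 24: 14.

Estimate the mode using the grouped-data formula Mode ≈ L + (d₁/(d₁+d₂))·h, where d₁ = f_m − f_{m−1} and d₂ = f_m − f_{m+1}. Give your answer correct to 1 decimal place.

4.3

Modal class: 3 to under 6 (highest frequency 42).
d₁ = 42 − 30 = 12, d₂ = 42 − 26 = 16
Mode ≈ 3 + (12/(12+16)) × 3 = 3 + 1.2857 = 4.2857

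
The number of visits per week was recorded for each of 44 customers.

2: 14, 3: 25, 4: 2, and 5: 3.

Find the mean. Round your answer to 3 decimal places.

2.864

Values: 2, 3, 4, 5
Σfx = 14×2 + 25×3 + 2×4 + 3×5 = 126
n = Σf = 44
Mean = 126 / 44 = 2.8636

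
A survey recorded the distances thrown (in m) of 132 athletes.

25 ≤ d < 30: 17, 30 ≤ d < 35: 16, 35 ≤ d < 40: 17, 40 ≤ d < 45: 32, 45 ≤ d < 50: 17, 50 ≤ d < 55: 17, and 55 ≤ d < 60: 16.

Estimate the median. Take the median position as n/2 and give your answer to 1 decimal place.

Cumulative frequencies: 17, 33, 50, 82, 99, 116, 132
n = 132; position = n/2 = 66.
This falls in the class 40 ≤ d < 45: L = 40, F = 50, f = 32, h = 5.
Median ≈ 40 + ((66 − 50) / 32) × 5 = 42.5000

42.5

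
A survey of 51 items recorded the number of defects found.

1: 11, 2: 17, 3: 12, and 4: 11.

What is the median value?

2

Cumulative frequencies: 11, 28, 40, 51
n = 51, so the median is the value in position (n+1)/2 = 26.
Position 26 falls at value 2.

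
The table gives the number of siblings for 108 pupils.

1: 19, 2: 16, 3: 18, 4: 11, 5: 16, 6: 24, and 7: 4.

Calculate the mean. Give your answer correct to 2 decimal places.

3.71

Values: 1, 2, 3, 4, 5, 6, 7
Σfx = 19×1 + 16×2 + 18×3 + 11×4 + 16×5 + 24×6 + 4×7 = 401
n = Σf = 108
Mean = 401 / 108 = 3.7130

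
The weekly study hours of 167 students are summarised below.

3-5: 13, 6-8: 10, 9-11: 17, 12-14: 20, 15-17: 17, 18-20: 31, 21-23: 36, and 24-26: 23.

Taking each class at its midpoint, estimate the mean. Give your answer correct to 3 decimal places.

16.647

Midpoints: 4, 7, 10, 13, 16, 19, 22, 25
Σfm = 13×4 + 10×7 + 17×10 + 20×13 + 17×16 + 31×19 + 36×22 + 23×25 = 2780
n = Σf = 167
Mean = 2780 / 167 = 16.6467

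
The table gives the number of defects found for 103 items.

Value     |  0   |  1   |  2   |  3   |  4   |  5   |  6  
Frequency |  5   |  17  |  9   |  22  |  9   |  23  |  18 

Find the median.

3

Cumulative frequencies: 5, 22, 31, 53, 62, 85, 103
n = 103, so the median is the value in position (n+1)/2 = 52.
Position 52 falls at value 3.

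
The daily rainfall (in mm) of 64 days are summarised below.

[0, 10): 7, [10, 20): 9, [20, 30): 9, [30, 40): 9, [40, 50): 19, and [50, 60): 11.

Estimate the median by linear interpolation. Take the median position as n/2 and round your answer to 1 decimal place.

37.8

Cumulative frequencies: 7, 16, 25, 34, 53, 64
n = 64; position = n/2 = 32.
This falls in the class [30, 40): L = 30, F = 25, f = 9, h = 10.
Median ≈ 30 + ((32 − 25) / 9) × 10 = 37.7778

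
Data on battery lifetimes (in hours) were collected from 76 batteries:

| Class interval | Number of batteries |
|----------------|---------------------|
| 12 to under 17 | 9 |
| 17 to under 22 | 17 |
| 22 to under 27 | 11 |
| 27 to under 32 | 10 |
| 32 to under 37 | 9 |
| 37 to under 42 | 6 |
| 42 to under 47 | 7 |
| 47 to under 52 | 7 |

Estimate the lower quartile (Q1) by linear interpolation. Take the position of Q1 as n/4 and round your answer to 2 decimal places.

19.94

Cumulative frequencies: 9, 26, 37, 47, 56, 62, 69, 76
n = 76; position = n/4 = 19.
This falls in the class 17 to under 22: L = 17, F = 9, f = 17, h = 5.
Lower quartile ≈ 17 + ((19 − 9) / 17) × 5 = 19.9412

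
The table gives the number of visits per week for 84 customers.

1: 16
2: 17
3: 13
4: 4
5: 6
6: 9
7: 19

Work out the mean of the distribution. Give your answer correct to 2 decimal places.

3.83

Values: 1, 2, 3, 4, 5, 6, 7
Σfx = 16×1 + 17×2 + 13×3 + 4×4 + 6×5 + 9×6 + 19×7 = 322
n = Σf = 84
Mean = 322 / 84 = 3.8333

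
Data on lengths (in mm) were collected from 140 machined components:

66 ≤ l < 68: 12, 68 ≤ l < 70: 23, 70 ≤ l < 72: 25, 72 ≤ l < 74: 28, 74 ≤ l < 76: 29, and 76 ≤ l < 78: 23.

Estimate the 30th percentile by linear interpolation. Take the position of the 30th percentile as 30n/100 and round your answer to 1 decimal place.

Cumulative frequencies: 12, 35, 60, 88, 117, 140
n = 140; position = 30n/100 = 42.
This falls in the class 70 ≤ l < 72: L = 70, F = 35, f = 25, h = 2.
30th percentile ≈ 70 + ((42 − 35) / 25) × 2 = 70.5600

70.6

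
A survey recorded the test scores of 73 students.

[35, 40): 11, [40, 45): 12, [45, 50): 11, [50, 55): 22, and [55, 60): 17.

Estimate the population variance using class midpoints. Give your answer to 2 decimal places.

Midpoints: 37.5, 42.5, 47.5, 52.5, 57.5
n = 73, Σfm = 3577.5, mean = 49.0068
Σfm² = 178806.25
Σf(m − x̄)² = Σfm² − (Σfm)²/n = 178806.25 − 3577.5²/73 = 3484.2466
Population variance = 3484.2466 / 73 = 47.7294

47.73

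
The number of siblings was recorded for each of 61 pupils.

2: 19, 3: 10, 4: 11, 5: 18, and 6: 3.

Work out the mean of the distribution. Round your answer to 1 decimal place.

Values: 2, 3, 4, 5, 6
Σfx = 19×2 + 10×3 + 11×4 + 18×5 + 3×6 = 220
n = Σf = 61
Mean = 220 / 61 = 3.6066

3.6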